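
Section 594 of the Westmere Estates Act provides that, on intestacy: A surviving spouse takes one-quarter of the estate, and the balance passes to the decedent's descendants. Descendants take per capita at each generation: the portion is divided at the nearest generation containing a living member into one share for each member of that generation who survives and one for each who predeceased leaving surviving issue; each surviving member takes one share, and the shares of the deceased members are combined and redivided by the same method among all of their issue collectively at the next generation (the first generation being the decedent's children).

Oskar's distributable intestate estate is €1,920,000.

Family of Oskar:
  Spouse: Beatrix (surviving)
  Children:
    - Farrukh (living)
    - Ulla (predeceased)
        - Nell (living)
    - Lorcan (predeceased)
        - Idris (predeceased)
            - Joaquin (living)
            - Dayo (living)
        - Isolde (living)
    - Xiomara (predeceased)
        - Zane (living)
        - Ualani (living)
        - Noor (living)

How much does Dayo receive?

Dayo receives €90,000.

Beatrix takes one-quarter of €1,920,000 = €480,000. The remaining €1,440,000 passes to the descendants.
The descendants' portion (€1,440,000) is divided at the children's generation into 4 shares of €360,000. Farrukh takes €360,000. The 3 shares of the deceased (Ulla, Lorcan, and Xiomara) are combined into a pool of €1,080,000.
That pool (€1,080,000) is divided at the grandchildren's generation into 6 shares of €180,000. Nell, Isolde, Zane, Ualani, and Noor each take €180,000. The remaining share for the deceased Idris (€180,000) is carried to the next generation.
That pool (€180,000) is divided at the great-grandchildren's generation equally among Joaquin and Dayo: €90,000 each.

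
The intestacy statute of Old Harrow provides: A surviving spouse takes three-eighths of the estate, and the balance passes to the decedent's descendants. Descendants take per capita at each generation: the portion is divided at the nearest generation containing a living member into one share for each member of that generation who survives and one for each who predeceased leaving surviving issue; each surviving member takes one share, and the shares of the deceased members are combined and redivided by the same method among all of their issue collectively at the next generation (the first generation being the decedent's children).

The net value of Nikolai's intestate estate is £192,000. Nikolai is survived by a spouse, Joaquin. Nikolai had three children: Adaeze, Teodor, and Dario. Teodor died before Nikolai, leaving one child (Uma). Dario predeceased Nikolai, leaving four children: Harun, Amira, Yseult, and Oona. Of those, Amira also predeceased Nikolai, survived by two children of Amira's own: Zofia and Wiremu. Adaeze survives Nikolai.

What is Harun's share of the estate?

Joaquin takes three-eighths of £192,000 = £72,000. The remaining £120,000 passes to the descendants.
The descendants' portion (£120,000) is divided at the children's generation into 3 shares of £40,000. Adaeze takes £40,000. The 2 shares of the deceased (Teodor and Dario) are combined into a pool of £80,000.
That pool (£80,000) is divided at the grandchildren's generation into 5 shares of £16,000. Uma, Harun, Yseult, and Oona each take £16,000. The remaining share for the deceased Amira (£16,000) is carried to the next generation.
That pool (£16,000) is divided at the great-grandchildren's generation equally among Zofia and Wiremu: £8,000 each.

Harun receives £16,000.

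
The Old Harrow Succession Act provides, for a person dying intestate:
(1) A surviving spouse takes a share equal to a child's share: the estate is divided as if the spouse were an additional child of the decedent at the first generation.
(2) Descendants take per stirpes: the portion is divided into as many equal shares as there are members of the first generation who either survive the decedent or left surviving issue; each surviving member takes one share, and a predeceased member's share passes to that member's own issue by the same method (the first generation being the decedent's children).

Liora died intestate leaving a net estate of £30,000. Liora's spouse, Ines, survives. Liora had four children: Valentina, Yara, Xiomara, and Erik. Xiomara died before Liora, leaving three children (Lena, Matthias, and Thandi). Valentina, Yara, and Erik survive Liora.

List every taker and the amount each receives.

Ines: £6,000; Valentina: £6,000; Yara: £6,000; Lena: £2,000; Matthias: £2,000; Thandi: £2,000; Erik: £6,000

The spouse counts as an additional share at the children's level, so there are 5 primary shares of £6,000. Ines takes one such share (£6,000).
The children's combined portion (£24,000) is divided into 4 shares of £6,000: Valentina, Yara, and Erik each take £6,000; Xiomara's £6,000 share passes to Xiomara's issue.
Xiomara's share (£6,000) is divided into 3 shares of £2,000: Lena, Matthias, and Thandi each take £2,000.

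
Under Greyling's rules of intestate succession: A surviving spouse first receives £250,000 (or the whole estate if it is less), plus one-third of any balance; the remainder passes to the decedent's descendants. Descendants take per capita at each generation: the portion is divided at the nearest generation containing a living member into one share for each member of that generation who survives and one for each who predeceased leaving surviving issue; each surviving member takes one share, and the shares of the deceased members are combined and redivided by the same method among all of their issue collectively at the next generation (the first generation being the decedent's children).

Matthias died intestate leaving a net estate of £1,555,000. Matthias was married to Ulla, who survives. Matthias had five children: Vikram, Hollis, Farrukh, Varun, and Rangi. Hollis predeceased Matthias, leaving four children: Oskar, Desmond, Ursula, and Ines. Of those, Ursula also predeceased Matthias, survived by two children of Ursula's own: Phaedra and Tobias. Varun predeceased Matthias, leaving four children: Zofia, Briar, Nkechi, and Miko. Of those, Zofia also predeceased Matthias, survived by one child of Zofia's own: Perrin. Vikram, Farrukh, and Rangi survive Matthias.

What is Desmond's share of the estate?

Ulla first takes £250,000, leaving a balance of £1,305,000. Ulla then takes one-third of the balance (£435,000), for a total of £685,000. The remaining £870,000 passes to the descendants.
The descendants' portion (£870,000) is divided at the children's generation into 5 shares of £174,000. Vikram, Farrukh, and Rangi each take £174,000. The 2 shares of the deceased (Hollis and Varun) are combined into a pool of £348,000.
That pool (£348,000) is divided at the grandchildren's generation into 8 shares of £43,500. Oskar, Desmond, Ines, Briar, Nkechi, and Miko each take £43,500. The 2 shares of the deceased (Ursula and Zofia) are combined into a pool of £87,000.
That pool (£87,000) is divided at the great-grandchildren's generation equally among Phaedra, Tobias, and Perrin: £29,000 each.

Desmond receives £43,500.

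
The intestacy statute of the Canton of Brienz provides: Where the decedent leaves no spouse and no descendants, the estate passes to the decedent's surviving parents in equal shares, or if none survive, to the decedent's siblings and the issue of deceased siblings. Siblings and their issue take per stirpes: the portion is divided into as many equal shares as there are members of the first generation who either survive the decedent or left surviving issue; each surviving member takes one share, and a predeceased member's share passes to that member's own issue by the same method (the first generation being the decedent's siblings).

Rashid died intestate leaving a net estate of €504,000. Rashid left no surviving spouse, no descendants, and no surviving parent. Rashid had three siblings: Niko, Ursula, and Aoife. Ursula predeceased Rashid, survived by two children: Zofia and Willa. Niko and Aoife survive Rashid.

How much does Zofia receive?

The entire €504,000 passes to the siblings and their issue.
That amount (€504,000) is divided into 3 shares of €168,000: Niko and Aoife each take €168,000; Ursula's €168,000 share passes to Ursula's issue.
Ursula's share (€168,000) is divided into 2 shares of €84,000: Zofia and Willa each take €84,000.

Zofia receives €84,000.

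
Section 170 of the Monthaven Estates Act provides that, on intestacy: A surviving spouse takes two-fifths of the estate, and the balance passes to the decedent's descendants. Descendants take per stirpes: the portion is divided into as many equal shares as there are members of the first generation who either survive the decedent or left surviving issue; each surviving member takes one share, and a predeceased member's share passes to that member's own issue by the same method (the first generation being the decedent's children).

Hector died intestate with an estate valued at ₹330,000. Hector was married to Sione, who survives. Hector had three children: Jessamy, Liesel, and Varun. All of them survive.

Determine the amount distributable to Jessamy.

Jessamy receives ₹66,000.

Sione takes two-fifths of ₹330,000 = ₹132,000. The remaining ₹198,000 passes to the descendants.
The descendants' portion (₹198,000) is divided into 3 shares of ₹66,000: Jessamy, Liesel, and Varun each take ₹66,000.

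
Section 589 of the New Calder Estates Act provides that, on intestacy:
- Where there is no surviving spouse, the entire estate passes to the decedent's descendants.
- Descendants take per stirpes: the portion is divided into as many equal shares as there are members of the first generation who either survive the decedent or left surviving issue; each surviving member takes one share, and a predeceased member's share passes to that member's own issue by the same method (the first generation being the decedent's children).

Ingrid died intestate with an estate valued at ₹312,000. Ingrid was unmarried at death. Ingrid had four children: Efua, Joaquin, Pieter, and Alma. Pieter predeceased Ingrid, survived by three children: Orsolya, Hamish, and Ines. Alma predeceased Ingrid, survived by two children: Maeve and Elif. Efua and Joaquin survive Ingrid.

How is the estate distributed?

The entire ₹312,000 passes to the descendants.
That amount (₹312,000) is divided into 4 shares of ₹78,000: Efua and Joaquin each take ₹78,000; Pieter's ₹78,000 share passes to Pieter's issue; Alma's ₹78,000 share passes to Alma's issue.
Pieter's share (₹78,000) is divided into 3 shares of ₹26,000: Orsolya, Hamish, and Ines each take ₹26,000.
Alma's share (₹78,000) is divided into 2 shares of ₹39,000: Maeve and Elif each take ₹39,000.

Efua: ₹78,000; Joaquin: ₹78,000; Orsolya: ₹26,000; Hamish: ₹26,000; Ines: ₹26,000; Maeve: ₹39,000; Elif: ₹39,000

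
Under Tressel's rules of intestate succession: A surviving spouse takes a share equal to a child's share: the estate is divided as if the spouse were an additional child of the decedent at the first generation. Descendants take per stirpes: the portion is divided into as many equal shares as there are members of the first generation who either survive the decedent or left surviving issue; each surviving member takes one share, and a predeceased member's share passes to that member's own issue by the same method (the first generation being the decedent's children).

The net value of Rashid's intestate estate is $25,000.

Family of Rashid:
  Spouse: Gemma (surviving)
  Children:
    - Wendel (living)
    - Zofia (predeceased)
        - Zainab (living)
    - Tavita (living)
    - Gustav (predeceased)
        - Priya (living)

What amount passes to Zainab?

The spouse counts as an additional share at the children's level, so there are 5 primary shares of $5,000. Gemma takes one such share ($5,000).
The children's combined portion ($20,000) is divided into 4 shares of $5,000: Wendel and Tavita each take $5,000; Zofia's $5,000 share passes to Zofia's issue; Gustav's $5,000 share passes to Gustav's issue.
Zofia's share ($5,000) passes entirely to Zainab.
Gustav's share ($5,000) passes entirely to Priya.

Zainab receives $5,000.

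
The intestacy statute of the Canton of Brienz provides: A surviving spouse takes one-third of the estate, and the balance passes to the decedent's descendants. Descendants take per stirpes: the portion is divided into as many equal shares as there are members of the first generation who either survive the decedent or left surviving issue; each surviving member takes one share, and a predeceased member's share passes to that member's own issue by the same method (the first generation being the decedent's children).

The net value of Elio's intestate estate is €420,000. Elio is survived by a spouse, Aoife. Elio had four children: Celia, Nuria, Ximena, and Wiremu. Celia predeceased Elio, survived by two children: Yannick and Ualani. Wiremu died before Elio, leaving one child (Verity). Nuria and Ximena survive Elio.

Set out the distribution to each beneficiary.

Aoife: €140,000; Yannick: €35,000; Ualani: €35,000; Nuria: €70,000; Ximena: €70,000; Verity: €70,000

Aoife takes one-third of €420,000 = €140,000. The remaining €280,000 passes to the descendants.
The descendants' portion (€280,000) is divided into 4 shares of €70,000: Nuria and Ximena each take €70,000; Celia's €70,000 share passes to Celia's issue; Wiremu's €70,000 share passes to Wiremu's issue.
Celia's share (€70,000) is divided into 2 shares of €35,000: Yannick and Ualani each take €35,000.
Wiremu's share (€70,000) passes entirely to Verity.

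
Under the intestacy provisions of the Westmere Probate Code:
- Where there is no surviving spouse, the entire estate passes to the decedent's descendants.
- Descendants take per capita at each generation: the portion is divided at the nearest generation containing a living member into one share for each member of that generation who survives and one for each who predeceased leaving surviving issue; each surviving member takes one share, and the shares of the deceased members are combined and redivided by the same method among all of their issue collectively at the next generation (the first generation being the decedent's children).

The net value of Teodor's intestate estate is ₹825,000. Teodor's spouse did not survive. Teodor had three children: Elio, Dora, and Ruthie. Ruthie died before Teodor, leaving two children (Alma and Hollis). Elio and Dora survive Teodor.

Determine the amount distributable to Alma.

The entire ₹825,000 passes to the descendants.
That amount (₹825,000) is divided at the children's generation into 3 shares of ₹275,000. Elio and Dora each take ₹275,000. The remaining share for the deceased Ruthie (₹275,000) is carried to the next generation.
That pool (₹275,000) is divided at the grandchildren's generation equally among Alma and Hollis: ₹137,500 each.

Alma receives ₹137,500.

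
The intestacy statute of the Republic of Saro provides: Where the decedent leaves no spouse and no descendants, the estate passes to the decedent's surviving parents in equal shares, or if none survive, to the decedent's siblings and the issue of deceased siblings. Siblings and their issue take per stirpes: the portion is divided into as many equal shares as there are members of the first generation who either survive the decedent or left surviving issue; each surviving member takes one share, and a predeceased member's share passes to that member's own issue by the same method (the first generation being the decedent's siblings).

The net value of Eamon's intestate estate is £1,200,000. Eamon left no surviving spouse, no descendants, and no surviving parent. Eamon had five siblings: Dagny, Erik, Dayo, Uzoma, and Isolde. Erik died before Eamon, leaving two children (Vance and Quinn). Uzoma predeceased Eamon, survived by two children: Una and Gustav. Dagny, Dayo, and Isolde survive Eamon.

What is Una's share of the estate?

Una receives £120,000.

The entire £1,200,000 passes to the siblings and their issue.
That amount (£1,200,000) is divided into 5 shares of £240,000: Dagny, Dayo, and Isolde each take £240,000; Erik's £240,000 share passes to Erik's issue; Uzoma's £240,000 share passes to Uzoma's issue.
Erik's share (£240,000) is divided into 2 shares of £120,000: Vance and Quinn each take £120,000.
Uzoma's share (£240,000) is divided into 2 shares of £120,000: Una and Gustav each take £120,000.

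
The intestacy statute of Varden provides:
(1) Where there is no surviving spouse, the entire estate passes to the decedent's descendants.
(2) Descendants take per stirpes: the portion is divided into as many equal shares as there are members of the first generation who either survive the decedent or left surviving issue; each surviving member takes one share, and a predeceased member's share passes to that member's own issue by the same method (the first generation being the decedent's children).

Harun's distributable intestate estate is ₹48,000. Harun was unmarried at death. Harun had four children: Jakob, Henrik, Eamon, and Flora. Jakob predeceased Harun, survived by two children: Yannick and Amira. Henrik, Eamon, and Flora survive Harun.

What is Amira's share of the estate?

Amira receives ₹6,000.

The entire ₹48,000 passes to the descendants.
That amount (₹48,000) is divided into 4 shares of ₹12,000: Henrik, Eamon, and Flora each take ₹12,000; Jakob's ₹12,000 share passes to Jakob's issue.
Jakob's share (₹12,000) is divided into 2 shares of ₹6,000: Yannick and Amira each take ₹6,000.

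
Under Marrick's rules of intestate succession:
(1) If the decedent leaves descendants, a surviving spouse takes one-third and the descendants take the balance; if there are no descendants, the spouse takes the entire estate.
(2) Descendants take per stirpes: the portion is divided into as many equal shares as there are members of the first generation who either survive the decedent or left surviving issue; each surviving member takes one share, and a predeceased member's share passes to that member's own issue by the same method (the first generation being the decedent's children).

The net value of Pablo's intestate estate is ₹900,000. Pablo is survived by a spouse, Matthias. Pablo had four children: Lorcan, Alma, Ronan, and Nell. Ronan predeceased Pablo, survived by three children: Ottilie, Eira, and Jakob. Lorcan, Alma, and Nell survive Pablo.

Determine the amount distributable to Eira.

Matthias takes one-third of ₹900,000 = ₹300,000. The remaining ₹600,000 passes to the descendants.
The descendants' portion (₹600,000) is divided into 4 shares of ₹150,000: Lorcan, Alma, and Nell each take ₹150,000; Ronan's ₹150,000 share passes to Ronan's issue.
Ronan's share (₹150,000) is divided into 3 shares of ₹50,000: Ottilie, Eira, and Jakob each take ₹50,000.

Eira receives ₹50,000.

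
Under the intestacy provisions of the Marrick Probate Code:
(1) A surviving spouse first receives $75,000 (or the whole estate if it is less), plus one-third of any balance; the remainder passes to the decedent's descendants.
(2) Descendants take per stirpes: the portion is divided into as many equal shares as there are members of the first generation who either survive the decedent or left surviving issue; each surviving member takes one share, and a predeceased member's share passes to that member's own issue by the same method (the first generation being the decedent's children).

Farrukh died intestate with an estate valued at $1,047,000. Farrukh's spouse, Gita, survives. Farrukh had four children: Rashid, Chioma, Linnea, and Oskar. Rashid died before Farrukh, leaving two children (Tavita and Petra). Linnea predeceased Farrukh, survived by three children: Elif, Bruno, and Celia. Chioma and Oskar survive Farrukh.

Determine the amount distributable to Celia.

Gita first takes $75,000, leaving a balance of $972,000. Gita then takes one-third of the balance ($324,000), for a total of $399,000. The remaining $648,000 passes to the descendants.
The descendants' portion ($648,000) is divided into 4 shares of $162,000: Chioma and Oskar each take $162,000; Rashid's $162,000 share passes to Rashid's issue; Linnea's $162,000 share passes to Linnea's issue.
Rashid's share ($162,000) is divided into 2 shares of $81,000: Tavita and Petra each take $81,000.
Linnea's share ($162,000) is divided into 3 shares of $54,000: Elif, Bruno, and Celia each take $54,000.

Celia receives $54,000.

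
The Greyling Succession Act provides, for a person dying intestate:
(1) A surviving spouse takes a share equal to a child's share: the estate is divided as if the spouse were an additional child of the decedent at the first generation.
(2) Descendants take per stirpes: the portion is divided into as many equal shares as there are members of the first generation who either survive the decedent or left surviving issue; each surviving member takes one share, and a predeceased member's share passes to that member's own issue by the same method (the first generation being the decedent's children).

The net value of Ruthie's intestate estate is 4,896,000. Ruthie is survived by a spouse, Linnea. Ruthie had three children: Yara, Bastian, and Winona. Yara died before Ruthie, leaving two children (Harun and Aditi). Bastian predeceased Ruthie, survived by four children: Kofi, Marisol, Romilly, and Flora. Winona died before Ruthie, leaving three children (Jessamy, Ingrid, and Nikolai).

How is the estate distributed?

The spouse counts as an additional share at the children's level, so there are 4 primary shares of 1,224,000. Linnea takes one such share (1,224,000).
The children's combined portion (3,672,000) is divided into 3 shares of 1,224,000: Yara's 1,224,000 share passes to Yara's issue; Bastian's 1,224,000 share passes to Bastian's issue; Winona's 1,224,000 share passes to Winona's issue.
Yara's share (1,224,000) is divided into 2 shares of 612,000: Harun and Aditi each take 612,000.
Bastian's share (1,224,000) is divided into 4 shares of 306,000: Kofi, Marisol, Romilly, and Flora each take 306,000.
Winona's share (1,224,000) is divided into 3 shares of 408,000: Jessamy, Ingrid, and Nikolai each take 408,000.

Linnea: 1,224,000; Harun: 612,000; Aditi: 612,000; Kofi: 306,000; Marisol: 306,000; Romilly: 306,000; Flora: 306,000; Jessamy: 408,000; Ingrid: 408,000; Nikolai: 408,000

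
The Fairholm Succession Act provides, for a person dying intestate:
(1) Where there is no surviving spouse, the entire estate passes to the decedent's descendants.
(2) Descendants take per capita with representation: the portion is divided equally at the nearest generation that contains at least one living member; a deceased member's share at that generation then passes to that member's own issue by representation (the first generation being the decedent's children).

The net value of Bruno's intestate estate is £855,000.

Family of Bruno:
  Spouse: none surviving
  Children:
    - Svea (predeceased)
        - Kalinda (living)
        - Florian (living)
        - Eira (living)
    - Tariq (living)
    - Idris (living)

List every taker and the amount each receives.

The entire £855,000 passes to the descendants.
That amount (£855,000) is divided into 3 shares of £285,000: Tariq and Idris each take £285,000; Svea's £285,000 share passes to Svea's issue.
Svea's share (£285,000) is divided into 3 shares of £95,000: Kalinda, Florian, and Eira each take £95,000.

Kalinda: £95,000; Florian: £95,000; Eira: £95,000; Tariq: £285,000; Idris: £285,000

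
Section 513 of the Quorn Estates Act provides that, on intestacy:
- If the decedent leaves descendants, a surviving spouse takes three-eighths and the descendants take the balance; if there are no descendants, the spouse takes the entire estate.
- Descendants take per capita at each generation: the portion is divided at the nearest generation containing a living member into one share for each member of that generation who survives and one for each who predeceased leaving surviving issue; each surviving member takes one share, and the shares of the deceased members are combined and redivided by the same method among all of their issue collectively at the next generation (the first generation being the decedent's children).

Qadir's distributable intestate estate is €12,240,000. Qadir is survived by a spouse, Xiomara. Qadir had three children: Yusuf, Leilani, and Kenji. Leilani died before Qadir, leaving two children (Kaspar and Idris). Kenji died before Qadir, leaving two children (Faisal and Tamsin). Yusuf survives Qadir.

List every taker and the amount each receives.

Xiomara: €4,590,000; Yusuf: €2,550,000; Kaspar: €1,275,000; Idris: €1,275,000; Faisal: €1,275,000; Tamsin: €1,275,000

Xiomara takes three-eighths of €12,240,000 = €4,590,000. The remaining €7,650,000 passes to the descendants.
The descendants' portion (€7,650,000) is divided at the children's generation into 3 shares of €2,550,000. Yusuf takes €2,550,000. The 2 shares of the deceased (Leilani and Kenji) are combined into a pool of €5,100,000.
That pool (€5,100,000) is divided at the grandchildren's generation equally among Kaspar, Idris, Faisal, and Tamsin: €1,275,000 each.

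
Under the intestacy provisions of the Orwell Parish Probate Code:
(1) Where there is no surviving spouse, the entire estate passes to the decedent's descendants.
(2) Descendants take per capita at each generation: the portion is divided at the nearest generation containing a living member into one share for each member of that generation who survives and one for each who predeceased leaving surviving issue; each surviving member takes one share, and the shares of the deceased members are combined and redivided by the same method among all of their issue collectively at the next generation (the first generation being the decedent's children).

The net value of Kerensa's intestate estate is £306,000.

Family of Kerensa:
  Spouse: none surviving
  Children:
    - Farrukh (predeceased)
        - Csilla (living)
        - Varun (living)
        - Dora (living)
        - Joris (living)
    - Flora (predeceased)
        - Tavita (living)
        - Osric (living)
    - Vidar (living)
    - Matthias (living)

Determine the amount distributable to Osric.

The entire £306,000 passes to the descendants.
That amount (£306,000) is divided at the children's generation into 4 shares of £76,500. Vidar and Matthias each take £76,500. The 2 shares of the deceased (Farrukh and Flora) are combined into a pool of £153,000.
That pool (£153,000) is divided at the grandchildren's generation equally among Csilla, Varun, Dora, Joris, Tavita, and Osric: £25,500 each.

Osric receives £25,500.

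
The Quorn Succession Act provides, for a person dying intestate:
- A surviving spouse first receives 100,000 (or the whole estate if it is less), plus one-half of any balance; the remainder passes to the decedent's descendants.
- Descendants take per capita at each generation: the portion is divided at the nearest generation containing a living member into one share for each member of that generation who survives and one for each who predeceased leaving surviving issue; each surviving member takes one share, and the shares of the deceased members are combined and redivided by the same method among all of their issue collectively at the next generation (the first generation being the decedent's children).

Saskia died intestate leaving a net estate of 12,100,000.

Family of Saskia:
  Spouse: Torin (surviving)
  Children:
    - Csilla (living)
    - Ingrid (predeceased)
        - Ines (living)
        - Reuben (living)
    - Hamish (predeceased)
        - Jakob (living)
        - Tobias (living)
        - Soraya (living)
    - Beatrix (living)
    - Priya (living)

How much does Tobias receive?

Tobias receives 480,000.

Torin first takes 100,000, leaving a balance of 12,000,000. Torin then takes one-half of the balance (6,000,000), for a total of 6,100,000. The remaining 6,000,000 passes to the descendants.
The descendants' portion (6,000,000) is divided at the children's generation into 5 shares of 1,200,000. Csilla, Beatrix, and Priya each take 1,200,000. The 2 shares of the deceased (Ingrid and Hamish) are combined into a pool of 2,400,000.
That pool (2,400,000) is divided at the grandchildren's generation equally among Ines, Reuben, Jakob, Tobias, and Soraya: 480,000 each.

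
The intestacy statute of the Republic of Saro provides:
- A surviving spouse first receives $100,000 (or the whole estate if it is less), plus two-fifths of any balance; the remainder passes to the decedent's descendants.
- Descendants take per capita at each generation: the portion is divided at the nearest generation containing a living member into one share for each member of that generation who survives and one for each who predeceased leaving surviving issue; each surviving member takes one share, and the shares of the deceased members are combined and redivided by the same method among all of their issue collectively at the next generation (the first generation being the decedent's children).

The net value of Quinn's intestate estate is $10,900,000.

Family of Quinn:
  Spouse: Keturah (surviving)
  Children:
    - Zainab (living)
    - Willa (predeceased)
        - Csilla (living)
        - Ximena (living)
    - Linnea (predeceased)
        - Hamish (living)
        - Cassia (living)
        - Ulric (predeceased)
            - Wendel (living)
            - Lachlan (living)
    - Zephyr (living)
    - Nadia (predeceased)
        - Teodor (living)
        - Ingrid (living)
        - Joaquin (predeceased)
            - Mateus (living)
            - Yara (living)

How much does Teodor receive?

Keturah first takes $100,000, leaving a balance of $10,800,000. Keturah then takes two-fifths of the balance ($4,320,000), for a total of $4,420,000. The remaining $6,480,000 passes to the descendants.
The descendants' portion ($6,480,000) is divided at the children's generation into 5 shares of $1,296,000. Zainab and Zephyr each take $1,296,000. The 3 shares of the deceased (Willa, Linnea, and Nadia) are combined into a pool of $3,888,000.
That pool ($3,888,000) is divided at the grandchildren's generation into 8 shares of $486,000. Csilla, Ximena, Hamish, Cassia, Teodor, and Ingrid each take $486,000. The 2 shares of the deceased (Ulric and Joaquin) are combined into a pool of $972,000.
That pool ($972,000) is divided at the great-grandchildren's generation equally among Wendel, Lachlan, Mateus, and Yara: $243,000 each.

Teodor receives $486,000.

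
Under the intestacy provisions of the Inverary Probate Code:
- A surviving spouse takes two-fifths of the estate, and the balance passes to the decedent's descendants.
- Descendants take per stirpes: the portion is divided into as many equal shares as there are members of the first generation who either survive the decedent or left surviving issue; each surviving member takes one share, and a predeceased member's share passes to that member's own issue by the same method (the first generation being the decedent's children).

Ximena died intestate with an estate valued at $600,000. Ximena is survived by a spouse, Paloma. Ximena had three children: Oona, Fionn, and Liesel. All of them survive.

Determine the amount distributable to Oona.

Paloma takes two-fifths of $600,000 = $240,000. The remaining $360,000 passes to the descendants.
The descendants' portion ($360,000) is divided into 3 shares of $120,000: Oona, Fionn, and Liesel each take $120,000.

Oona receives $120,000.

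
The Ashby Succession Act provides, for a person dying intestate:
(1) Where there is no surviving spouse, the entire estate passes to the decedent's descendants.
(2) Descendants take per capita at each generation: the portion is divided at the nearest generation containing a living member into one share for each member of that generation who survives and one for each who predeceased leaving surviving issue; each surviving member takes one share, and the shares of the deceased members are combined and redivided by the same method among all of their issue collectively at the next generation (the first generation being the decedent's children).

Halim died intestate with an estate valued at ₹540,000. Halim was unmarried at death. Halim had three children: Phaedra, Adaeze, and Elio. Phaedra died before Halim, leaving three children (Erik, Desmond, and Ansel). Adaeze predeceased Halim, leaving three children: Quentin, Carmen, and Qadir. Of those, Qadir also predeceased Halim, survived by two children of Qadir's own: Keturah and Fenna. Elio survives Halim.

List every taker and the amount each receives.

Erik: ₹60,000; Desmond: ₹60,000; Ansel: ₹60,000; Quentin: ₹60,000; Carmen: ₹60,000; Keturah: ₹30,000; Fenna: ₹30,000; Elio: ₹180,000

The entire ₹540,000 passes to the descendants.
That amount (₹540,000) is divided at the children's generation into 3 shares of ₹180,000. Elio takes ₹180,000. The 2 shares of the deceased (Phaedra and Adaeze) are combined into a pool of ₹360,000.
That pool (₹360,000) is divided at the grandchildren's generation into 6 shares of ₹60,000. Erik, Desmond, Ansel, Quentin, and Carmen each take ₹60,000. The remaining share for the deceased Qadir (₹60,000) is carried to the next generation.
That pool (₹60,000) is divided at the great-grandchildren's generation equally among Keturah and Fenna: ₹30,000 each.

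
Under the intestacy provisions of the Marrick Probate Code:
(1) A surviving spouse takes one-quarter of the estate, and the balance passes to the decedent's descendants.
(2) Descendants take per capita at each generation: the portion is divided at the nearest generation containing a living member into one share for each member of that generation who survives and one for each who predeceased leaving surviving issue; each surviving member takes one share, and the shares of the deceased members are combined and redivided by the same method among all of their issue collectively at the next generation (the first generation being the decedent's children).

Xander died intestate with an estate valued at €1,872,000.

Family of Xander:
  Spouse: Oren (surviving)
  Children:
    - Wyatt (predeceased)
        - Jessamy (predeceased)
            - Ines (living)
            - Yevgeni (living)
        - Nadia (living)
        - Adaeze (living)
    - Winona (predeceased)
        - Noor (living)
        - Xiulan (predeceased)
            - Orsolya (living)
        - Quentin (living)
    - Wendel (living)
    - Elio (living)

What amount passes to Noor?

Oren takes one-quarter of €1,872,000 = €468,000. The remaining €1,404,000 passes to the descendants.
The descendants' portion (€1,404,000) is divided at the children's generation into 4 shares of €351,000. Wendel and Elio each take €351,000. The 2 shares of the deceased (Wyatt and Winona) are combined into a pool of €702,000.
That pool (€702,000) is divided at the grandchildren's generation into 6 shares of €117,000. Nadia, Adaeze, Noor, and Quentin each take €117,000. The 2 shares of the deceased (Jessamy and Xiulan) are combined into a pool of €234,000.
That pool (€234,000) is divided at the great-grandchildren's generation equally among Ines, Yevgeni, and Orsolya: €78,000 each.

Noor receives €117,000.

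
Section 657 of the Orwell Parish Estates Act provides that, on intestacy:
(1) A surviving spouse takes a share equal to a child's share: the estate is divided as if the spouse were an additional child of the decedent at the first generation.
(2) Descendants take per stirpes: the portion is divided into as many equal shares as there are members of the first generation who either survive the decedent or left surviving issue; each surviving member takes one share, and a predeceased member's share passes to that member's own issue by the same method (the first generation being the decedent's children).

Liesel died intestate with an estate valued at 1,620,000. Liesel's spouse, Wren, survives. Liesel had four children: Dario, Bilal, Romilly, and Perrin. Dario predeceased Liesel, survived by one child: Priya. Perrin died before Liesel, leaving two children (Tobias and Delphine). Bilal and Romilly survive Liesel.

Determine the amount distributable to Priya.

The spouse counts as an additional share at the children's level, so there are 5 primary shares of 324,000. Wren takes one such share (324,000).
The children's combined portion (1,296,000) is divided into 4 shares of 324,000: Bilal and Romilly each take 324,000; Dario's 324,000 share passes to Dario's issue; Perrin's 324,000 share passes to Perrin's issue.
Dario's share (324,000) passes entirely to Priya.
Perrin's share (324,000) is divided into 2 shares of 162,000: Tobias and Delphine each take 162,000.

Priya receives 324,000.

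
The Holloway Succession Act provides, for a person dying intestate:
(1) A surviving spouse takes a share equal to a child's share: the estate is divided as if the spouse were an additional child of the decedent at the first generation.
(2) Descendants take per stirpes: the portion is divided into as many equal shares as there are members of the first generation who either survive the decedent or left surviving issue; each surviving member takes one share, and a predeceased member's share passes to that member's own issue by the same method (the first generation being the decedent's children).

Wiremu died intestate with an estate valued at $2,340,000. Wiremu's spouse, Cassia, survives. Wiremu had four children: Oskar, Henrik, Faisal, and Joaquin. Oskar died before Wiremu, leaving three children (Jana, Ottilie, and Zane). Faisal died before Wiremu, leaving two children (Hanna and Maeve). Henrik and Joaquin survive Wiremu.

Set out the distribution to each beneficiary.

The spouse counts as an additional share at the children's level, so there are 5 primary shares of $468,000. Cassia takes one such share ($468,000).
The children's combined portion ($1,872,000) is divided into 4 shares of $468,000: Henrik and Joaquin each take $468,000; Oskar's $468,000 share passes to Oskar's issue; Faisal's $468,000 share passes to Faisal's issue.
Oskar's share ($468,000) is divided into 3 shares of $156,000: Jana, Ottilie, and Zane each take $156,000.
Faisal's share ($468,000) is divided into 2 shares of $234,000: Hanna and Maeve each take $234,000.

Cassia: $468,000; Jana: $156,000; Ottilie: $156,000; Zane: $156,000; Henrik: $468,000; Hanna: $234,000; Maeve: $234,000; Joaquin: $468,000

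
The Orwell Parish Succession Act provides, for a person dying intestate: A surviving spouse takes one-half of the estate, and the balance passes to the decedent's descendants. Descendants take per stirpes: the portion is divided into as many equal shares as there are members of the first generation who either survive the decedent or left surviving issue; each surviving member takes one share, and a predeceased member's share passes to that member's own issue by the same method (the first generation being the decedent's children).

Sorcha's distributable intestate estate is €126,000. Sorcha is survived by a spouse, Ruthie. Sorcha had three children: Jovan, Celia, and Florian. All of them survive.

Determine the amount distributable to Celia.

Celia receives €21,000.

Ruthie takes one-half of €126,000 = €63,000. The remaining €63,000 passes to the descendants.
The descendants' portion (€63,000) is divided into 3 shares of €21,000: Jovan, Celia, and Florian each take €21,000.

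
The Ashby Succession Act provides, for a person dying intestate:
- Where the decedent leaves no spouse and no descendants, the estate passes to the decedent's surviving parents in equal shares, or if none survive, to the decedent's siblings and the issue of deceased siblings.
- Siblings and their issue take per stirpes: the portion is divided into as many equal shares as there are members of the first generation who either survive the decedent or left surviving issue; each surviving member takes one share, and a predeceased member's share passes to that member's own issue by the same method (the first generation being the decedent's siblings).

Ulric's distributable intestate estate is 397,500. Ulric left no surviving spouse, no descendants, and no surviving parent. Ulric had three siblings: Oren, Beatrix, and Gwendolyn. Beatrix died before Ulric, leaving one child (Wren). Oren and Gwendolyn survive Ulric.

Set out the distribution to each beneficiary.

The entire 397,500 passes to the siblings and their issue.
That amount (397,500) is divided into 3 shares of 132,500: Oren and Gwendolyn each take 132,500; Beatrix's 132,500 share passes to Beatrix's issue.
Beatrix's share (132,500) passes entirely to Wren.

Oren: 132,500; Wren: 132,500; Gwendolyn: 132,500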